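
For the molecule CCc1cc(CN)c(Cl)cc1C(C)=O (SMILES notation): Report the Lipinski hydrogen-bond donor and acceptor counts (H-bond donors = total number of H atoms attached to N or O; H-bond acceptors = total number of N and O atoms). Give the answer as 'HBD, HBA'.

2, 2

Donors: find every N or O and count the H atoms it carries.
  atom 7 (N): bond orders sum to 1 → 2 H
  atom 14 (O): bond orders sum to 2 → 0 H
Lipinski HBD = 2.
Acceptors: N atoms = 1, O atoms = 1 → HBA = 2.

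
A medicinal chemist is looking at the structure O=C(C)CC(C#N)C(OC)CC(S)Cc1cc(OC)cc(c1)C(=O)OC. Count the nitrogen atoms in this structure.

1

Scan the SMILES for N atoms (remember two-letter symbols like Cl and Br are single atoms).
Nitrogen count: 1.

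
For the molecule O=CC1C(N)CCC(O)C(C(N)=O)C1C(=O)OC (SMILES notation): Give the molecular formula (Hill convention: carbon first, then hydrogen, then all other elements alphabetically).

C11H18N2O5

Walk through each heavy atom and fill implicit hydrogens from standard valence (C 4, N 3, O 2, S 2, halogen 1):
  atom 1: O, bond orders sum to 2 (valence 2) → 0 H
  atom 2: C, bond orders sum to 3 (valence 4) → 1 H
  atom 3: C, bond orders sum to 3 (valence 4) → 1 H
  atom 4: C, bond orders sum to 3 (valence 4) → 1 H
  atom 5: N, bond orders sum to 1 (valence 3) → 2 H
  atom 6: C, bond orders sum to 2 (valence 4) → 2 H
  atom 7: C, bond orders sum to 2 (valence 4) → 2 H
  atom 8: C, bond orders sum to 3 (valence 4) → 1 H
  atom 9: O, bond orders sum to 1 (valence 2) → 1 H
  atom 10: C, bond orders sum to 3 (valence 4) → 1 H
  atom 11: C, bond orders sum to 4 (valence 4) → 0 H
  atom 12: N, bond orders sum to 1 (valence 3) → 2 H
  atom 13: O, bond orders sum to 2 (valence 2) → 0 H
  atom 14: C, bond orders sum to 3 (valence 4) → 1 H
  atom 15: C, bond orders sum to 4 (valence 4) → 0 H
  atom 16: O, bond orders sum to 2 (valence 2) → 0 H
  atom 17: O, bond orders sum to 2 (valence 2) → 0 H
  atom 18: C, bond orders sum to 1 (valence 4) → 3 H
Totals → C:11, H:18, N:2, O:5.
In Hill order: C11H18N2O5.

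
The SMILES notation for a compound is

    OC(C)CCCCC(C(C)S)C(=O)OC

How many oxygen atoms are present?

3

Scan the SMILES for O atoms (remember two-letter symbols like Cl and Br are single atoms).
Oxygen count: 3.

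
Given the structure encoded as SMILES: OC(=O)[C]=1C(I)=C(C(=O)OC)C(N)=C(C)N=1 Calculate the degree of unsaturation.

6

Molecular formula: C9H9IN2O4.
DoU = (2C + 2 + N − H − X) / 2, where X is the halogen count and O/S are ignored.
    = (2·9 + 2 + 2 − 9 − 1) / 2 = 12 / 2 = 6.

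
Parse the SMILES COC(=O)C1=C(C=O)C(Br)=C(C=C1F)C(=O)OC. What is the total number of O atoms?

5

Scan the SMILES for O atoms (remember two-letter symbols like Cl and Br are single atoms).
Oxygen count: 5.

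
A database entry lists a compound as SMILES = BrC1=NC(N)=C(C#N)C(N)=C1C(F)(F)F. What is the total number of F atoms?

Scan the SMILES for F atoms (remember two-letter symbols like Cl and Br are single atoms).
Fluorine count: 3.

3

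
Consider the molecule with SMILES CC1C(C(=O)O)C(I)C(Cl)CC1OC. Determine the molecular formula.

Walk through each heavy atom and fill implicit hydrogens from standard valence (C 4, N 3, O 2, S 2, halogen 1):
  atom 1: C, bond orders sum to 1 (valence 4) → 3 H
  atom 2: C, bond orders sum to 3 (valence 4) → 1 H
  atom 3: C, bond orders sum to 3 (valence 4) → 1 H
  atom 4: C, bond orders sum to 4 (valence 4) → 0 H
  atom 5: O, bond orders sum to 2 (valence 2) → 0 H
  atom 6: O, bond orders sum to 1 (valence 2) → 1 H
  atom 7: C, bond orders sum to 3 (valence 4) → 1 H
  atom 8: I (halogen, monovalent) → 0 H
  atom 9: C, bond orders sum to 3 (valence 4) → 1 H
  atom 10: Cl (halogen, monovalent) → 0 H
  atom 11: C, bond orders sum to 2 (valence 4) → 2 H
  atom 12: C, bond orders sum to 3 (valence 4) → 1 H
  atom 13: O, bond orders sum to 2 (valence 2) → 0 H
  atom 14: C, bond orders sum to 1 (valence 4) → 3 H
Totals → C:9, H:14, Cl:1, I:1, O:3.

C9H14ClIO3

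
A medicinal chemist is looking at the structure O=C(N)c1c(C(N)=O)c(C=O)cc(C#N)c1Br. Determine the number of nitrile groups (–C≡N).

The nitrile motif appears at heavy-atom position 14 in the SMILES.
Other groups present: 1 aldehyde, 2 amide.
Nitrile count: 1.

1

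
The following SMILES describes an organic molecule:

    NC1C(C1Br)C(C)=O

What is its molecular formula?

Walk through each heavy atom and fill implicit hydrogens from standard valence (C 4, N 3, O 2, S 2, halogen 1):
  atom 1: N, bond orders sum to 1 (valence 3) → 2 H
  atom 2: C, bond orders sum to 3 (valence 4) → 1 H
  atom 3: C, bond orders sum to 3 (valence 4) → 1 H
  atom 4: C, bond orders sum to 3 (valence 4) → 1 H
  atom 5: Br (halogen, monovalent) → 0 H
  atom 6: C, bond orders sum to 4 (valence 4) → 0 H
  atom 7: C, bond orders sum to 1 (valence 4) → 3 H
  atom 8: O, bond orders sum to 2 (valence 2) → 0 H
Totals → C:5, H:8, Br:1, N:1, O:1.
In Hill order: C5H8BrNO.

C5H8BrNO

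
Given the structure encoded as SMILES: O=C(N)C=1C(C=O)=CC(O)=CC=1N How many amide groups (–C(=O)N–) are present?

The amide motif appears at heavy-atom position 2 in the SMILES.
Other groups present: 1 aldehyde, 1 hydroxyl, 1 primary amine.
Amide count: 1.

1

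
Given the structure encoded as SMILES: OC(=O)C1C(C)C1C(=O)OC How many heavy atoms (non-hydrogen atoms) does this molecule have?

Every atom symbol written in the SMILES (organic subset) is one heavy atom; implicit H are not written.
Heavy atoms by element → C:7, O:4.
Total: 11.

11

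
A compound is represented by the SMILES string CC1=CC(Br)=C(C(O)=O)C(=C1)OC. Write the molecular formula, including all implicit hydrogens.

C9H9BrO3

Walk through each heavy atom and fill implicit hydrogens from standard valence (C 4, N 3, O 2, S 2, halogen 1):
  atom 1: C, bond orders sum to 1 (valence 4) → 3 H
  atom 2: C, bond orders sum to 4 (valence 4) → 0 H
  atom 3: C, bond orders sum to 3 (valence 4) → 1 H
  atom 4: C, bond orders sum to 4 (valence 4) → 0 H
  atom 5: Br (halogen, monovalent) → 0 H
  atom 6: C, bond orders sum to 4 (valence 4) → 0 H
  atom 7: C, bond orders sum to 4 (valence 4) → 0 H
  atom 8: O, bond orders sum to 1 (valence 2) → 1 H
  atom 9: O, bond orders sum to 2 (valence 2) → 0 H
  atom 10: C, bond orders sum to 4 (valence 4) → 0 H
  atom 11: C, bond orders sum to 3 (valence 4) → 1 H
  atom 12: O, bond orders sum to 2 (valence 2) → 0 H
  atom 13: C, bond orders sum to 1 (valence 4) → 3 H
Totals → C:9, H:9, Br:1, O:3.
In Hill order: C9H9BrO3.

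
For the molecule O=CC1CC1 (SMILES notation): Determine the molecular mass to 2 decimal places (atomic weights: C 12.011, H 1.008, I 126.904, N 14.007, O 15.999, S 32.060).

First, the molecular formula is C4H6O (counting implicit H from valence).
  C: 4 × 12.011 = 48.044
  H: 6 × 1.008 = 6.048
  O: 1 × 15.999 = 15.999
Sum: 4×12.011 + 6×1.008 + 1×15.999 = 70.091 → 70.09 g/mol.

70.09 g/mol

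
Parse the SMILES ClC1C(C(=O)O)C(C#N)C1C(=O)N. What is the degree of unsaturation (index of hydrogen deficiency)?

Molecular formula: C7H7ClN2O3.
DoU = (2C + 2 + N − H − X) / 2, where X is the halogen count and O/S are ignored.
    = (2·7 + 2 + 2 − 7 − 1) / 2 = 10 / 2 = 5.

5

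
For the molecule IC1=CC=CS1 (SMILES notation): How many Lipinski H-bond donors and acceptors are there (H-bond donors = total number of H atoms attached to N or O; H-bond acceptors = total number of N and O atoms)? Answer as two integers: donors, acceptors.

0, 0

Donors: find every N or O and count the H atoms it carries.
  (no N or O atoms present)
Lipinski HBD = 0.
Acceptors: N atoms = 0, O atoms = 0 → HBA = 0.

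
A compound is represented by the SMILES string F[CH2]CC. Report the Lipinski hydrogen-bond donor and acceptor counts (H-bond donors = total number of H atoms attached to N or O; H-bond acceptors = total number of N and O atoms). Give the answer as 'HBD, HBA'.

0, 0

Donors: find every N or O and count the H atoms it carries.
  (no N or O atoms present)
Lipinski HBD = 0.
Acceptors: N atoms = 0, O atoms = 0 → HBA = 0.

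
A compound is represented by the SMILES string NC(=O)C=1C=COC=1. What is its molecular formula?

C5H5NO2

Walk through each heavy atom and fill implicit hydrogens from standard valence (C 4, N 3, O 2, S 2, halogen 1):
  atom 1: N, bond orders sum to 1 (valence 3) → 2 H
  atom 2: C, bond orders sum to 4 (valence 4) → 0 H
  atom 3: O, bond orders sum to 2 (valence 2) → 0 H
  atom 4: C, bond orders sum to 4 (valence 4) → 0 H
  atom 5: C, bond orders sum to 3 (valence 4) → 1 H
  atom 6: C, bond orders sum to 3 (valence 4) → 1 H
  atom 7: O, bond orders sum to 2 (valence 2) → 0 H
  atom 8: C, bond orders sum to 3 (valence 4) → 1 H
Totals → C:5, H:5, N:1, O:2.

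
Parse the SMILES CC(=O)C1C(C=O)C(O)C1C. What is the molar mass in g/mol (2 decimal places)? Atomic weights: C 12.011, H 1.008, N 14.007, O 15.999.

First, the molecular formula is C8H12O3 (counting implicit H from valence).
  C: 8 × 12.011 = 96.088
  H: 12 × 1.008 = 12.096
  O: 3 × 15.999 = 47.997
Sum: 8×12.011 + 12×1.008 + 3×15.999 = 156.181 → 156.18 g/mol.

156.18 g/mol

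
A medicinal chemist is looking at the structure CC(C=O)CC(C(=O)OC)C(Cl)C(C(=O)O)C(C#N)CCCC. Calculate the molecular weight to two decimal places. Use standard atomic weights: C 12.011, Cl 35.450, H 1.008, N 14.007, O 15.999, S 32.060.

First, the molecular formula is C16H24ClNO5 (counting implicit H from valence).
  C: 16 × 12.011 = 192.176
  Cl: 1 × 35.450 = 35.450
  H: 24 × 1.008 = 24.192
  N: 1 × 14.007 = 14.007
  O: 5 × 15.999 = 79.995
Sum: 16×12.011 + 1×35.450 + 24×1.008 + 1×14.007 + 5×15.999 = 345.820 → 345.82 g/mol.

345.82 g/mol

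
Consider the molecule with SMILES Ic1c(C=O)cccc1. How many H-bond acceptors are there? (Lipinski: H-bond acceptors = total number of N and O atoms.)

1

N atoms: 0; O atoms: 1.
Lipinski HBA = 0 + 1 = 1.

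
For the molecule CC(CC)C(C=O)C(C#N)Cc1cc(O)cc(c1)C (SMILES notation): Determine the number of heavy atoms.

19

Every atom symbol written in the SMILES (organic subset) is one heavy atom; implicit H are not written.
Heavy atoms by element → C:16, N:1, O:2.
Total: 19.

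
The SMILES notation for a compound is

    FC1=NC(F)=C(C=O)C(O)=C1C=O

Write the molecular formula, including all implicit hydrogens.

Walk through each heavy atom and fill implicit hydrogens from standard valence (C 4, N 3, O 2, S 2, halogen 1):
  atom 1: F (halogen, monovalent) → 0 H
  atom 2: C, bond orders sum to 4 (valence 4) → 0 H
  atom 3: N, bond orders sum to 3 (valence 3) → 0 H
  atom 4: C, bond orders sum to 4 (valence 4) → 0 H
  atom 5: F (halogen, monovalent) → 0 H
  atom 6: C, bond orders sum to 4 (valence 4) → 0 H
  atom 7: C, bond orders sum to 3 (valence 4) → 1 H
  atom 8: O, bond orders sum to 2 (valence 2) → 0 H
  atom 9: C, bond orders sum to 4 (valence 4) → 0 H
  atom 10: O, bond orders sum to 1 (valence 2) → 1 H
  atom 11: C, bond orders sum to 4 (valence 4) → 0 H
  atom 12: C, bond orders sum to 3 (valence 4) → 1 H
  atom 13: O, bond orders sum to 2 (valence 2) → 0 H
Totals → C:7, H:3, F:2, N:1, O:3.

C7H3F2NO3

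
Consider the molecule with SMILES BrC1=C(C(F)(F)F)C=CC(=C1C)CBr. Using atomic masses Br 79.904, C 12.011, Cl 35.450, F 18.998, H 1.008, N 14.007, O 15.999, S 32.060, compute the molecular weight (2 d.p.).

331.96 g/mol

First, the molecular formula is C9H7Br2F3 (counting implicit H from valence).
  Br: 2 × 79.904 = 159.808
  C: 9 × 12.011 = 108.099
  F: 3 × 18.998 = 56.994
  H: 7 × 1.008 = 7.056
Sum: 2×79.904 + 9×12.011 + 3×18.998 + 7×1.008 = 331.957 → 331.96 g/mol.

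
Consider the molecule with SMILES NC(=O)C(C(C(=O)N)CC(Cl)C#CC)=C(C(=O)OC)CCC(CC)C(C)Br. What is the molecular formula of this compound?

Walk through each heavy atom and fill implicit hydrogens from standard valence (C 4, N 3, O 2, S 2, halogen 1):
  atom 1: N, bond orders sum to 1 (valence 3) → 2 H
  atom 2: C, bond orders sum to 4 (valence 4) → 0 H
  atom 3: O, bond orders sum to 2 (valence 2) → 0 H
  atom 4: C, bond orders sum to 4 (valence 4) → 0 H
  atom 5: C, bond orders sum to 3 (valence 4) → 1 H
  atom 6: C, bond orders sum to 4 (valence 4) → 0 H
  atom 7: O, bond orders sum to 2 (valence 2) → 0 H
  atom 8: N, bond orders sum to 1 (valence 3) → 2 H
  atom 9: C, bond orders sum to 2 (valence 4) → 2 H
  atom 10: C, bond orders sum to 3 (valence 4) → 1 H
  atom 11: Cl (halogen, monovalent) → 0 H
  atom 12: C, bond orders sum to 4 (valence 4) → 0 H
  atom 13: C, bond orders sum to 4 (valence 4) → 0 H
  atom 14: C, bond orders sum to 1 (valence 4) → 3 H
  atom 15: C, bond orders sum to 4 (valence 4) → 0 H
  atom 16: C, bond orders sum to 4 (valence 4) → 0 H
  atom 17: O, bond orders sum to 2 (valence 2) → 0 H
  atom 18: O, bond orders sum to 2 (valence 2) → 0 H
  atom 19: C, bond orders sum to 1 (valence 4) → 3 H
  atom 20: C, bond orders sum to 2 (valence 4) → 2 H
  atom 21: C, bond orders sum to 2 (valence 4) → 2 H
  atom 22: C, bond orders sum to 3 (valence 4) → 1 H
  atom 23: C, bond orders sum to 2 (valence 4) → 2 H
  atom 24: C, bond orders sum to 1 (valence 4) → 3 H
  atom 25: C, bond orders sum to 3 (valence 4) → 1 H
  atom 26: C, bond orders sum to 1 (valence 4) → 3 H
  atom 27: Br (halogen, monovalent) → 0 H
Totals → C:19, H:28, Br:1, Cl:1, N:2, O:4.
In Hill order: C19H28BrClN2O4.

C19H28BrClN2O4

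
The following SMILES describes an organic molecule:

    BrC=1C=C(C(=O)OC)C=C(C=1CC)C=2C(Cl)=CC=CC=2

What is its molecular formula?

C16H14BrClO2

Walk through each heavy atom and fill implicit hydrogens from standard valence (C 4, N 3, O 2, S 2, halogen 1):
  atom 1: Br (halogen, monovalent) → 0 H
  atom 2: C, bond orders sum to 4 (valence 4) → 0 H
  atom 3: C, bond orders sum to 3 (valence 4) → 1 H
  atom 4: C, bond orders sum to 4 (valence 4) → 0 H
  atom 5: C, bond orders sum to 4 (valence 4) → 0 H
  atom 6: O, bond orders sum to 2 (valence 2) → 0 H
  atom 7: O, bond orders sum to 2 (valence 2) → 0 H
  atom 8: C, bond orders sum to 1 (valence 4) → 3 H
  atom 9: C, bond orders sum to 3 (valence 4) → 1 H
  atom 10: C, bond orders sum to 4 (valence 4) → 0 H
  atom 11: C, bond orders sum to 4 (valence 4) → 0 H
  atom 12: C, bond orders sum to 2 (valence 4) → 2 H
  atom 13: C, bond orders sum to 1 (valence 4) → 3 H
  atom 14: C, bond orders sum to 4 (valence 4) → 0 H
  atom 15: C, bond orders sum to 4 (valence 4) → 0 H
  atom 16: Cl (halogen, monovalent) → 0 H
  atom 17: C, bond orders sum to 3 (valence 4) → 1 H
  atom 18: C, bond orders sum to 3 (valence 4) → 1 H
  atom 19: C, bond orders sum to 3 (valence 4) → 1 H
  atom 20: C, bond orders sum to 3 (valence 4) → 1 H
Totals → C:16, H:14, Br:1, Cl:1, O:2.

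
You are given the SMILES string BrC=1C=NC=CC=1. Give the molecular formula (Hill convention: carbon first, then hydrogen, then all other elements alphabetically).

Walk through each heavy atom and fill implicit hydrogens from standard valence (C 4, N 3, O 2, S 2, halogen 1):
  atom 1: Br (halogen, monovalent) → 0 H
  atom 2: C, bond orders sum to 4 (valence 4) → 0 H
  atom 3: C, bond orders sum to 3 (valence 4) → 1 H
  atom 4: N, bond orders sum to 3 (valence 3) → 0 H
  atom 5: C, bond orders sum to 3 (valence 4) → 1 H
  atom 6: C, bond orders sum to 3 (valence 4) → 1 H
  atom 7: C, bond orders sum to 3 (valence 4) → 1 H
Totals → C:5, H:4, Br:1, N:1.
In Hill order: C5H4BrN.

C5H4BrN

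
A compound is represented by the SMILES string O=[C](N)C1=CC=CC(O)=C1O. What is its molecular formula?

Walk through each heavy atom and fill implicit hydrogens from standard valence (C 4, N 3, O 2, S 2, halogen 1):
  atom 1: O, bond orders sum to 2 (valence 2) → 0 H
  atom 2: C with explicit H count 0
  atom 3: N, bond orders sum to 1 (valence 3) → 2 H
  atom 4: C, bond orders sum to 4 (valence 4) → 0 H
  atom 5: C, bond orders sum to 3 (valence 4) → 1 H
  atom 6: C, bond orders sum to 3 (valence 4) → 1 H
  atom 7: C, bond orders sum to 3 (valence 4) → 1 H
  atom 8: C, bond orders sum to 4 (valence 4) → 0 H
  atom 9: O, bond orders sum to 1 (valence 2) → 1 H
  atom 10: C, bond orders sum to 4 (valence 4) → 0 H
  atom 11: O, bond orders sum to 1 (valence 2) → 1 H
Totals → C:7, H:7, N:1, O:3.
In Hill order: C7H7NO3.

C7H7NO3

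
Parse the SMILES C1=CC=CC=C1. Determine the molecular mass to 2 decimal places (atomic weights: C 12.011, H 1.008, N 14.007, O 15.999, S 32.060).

First, the molecular formula is C6H6 (counting implicit H from valence).
  C: 6 × 12.011 = 72.066
  H: 6 × 1.008 = 6.048
Sum: 6×12.011 + 6×1.008 = 78.114 → 78.11 g/mol.

78.11 g/mol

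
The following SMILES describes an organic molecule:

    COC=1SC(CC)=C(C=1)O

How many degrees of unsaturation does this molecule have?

3

Degree of unsaturation = (number of rings) + (number of π bonds).
Ring closures in the SMILES: 1.
π bonds: 2 double bonds (each 1 DoU) → 2 DoU from unsaturation.
Total DoU = 1 + 2 = 3.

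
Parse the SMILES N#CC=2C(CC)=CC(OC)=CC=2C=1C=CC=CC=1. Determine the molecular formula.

Walk through each heavy atom and fill implicit hydrogens from standard valence (C 4, N 3, O 2, S 2, halogen 1):
  atom 1: N, bond orders sum to 3 (valence 3) → 0 H
  atom 2: C, bond orders sum to 4 (valence 4) → 0 H
  atom 3: C, bond orders sum to 4 (valence 4) → 0 H
  atom 4: C, bond orders sum to 4 (valence 4) → 0 H
  atom 5: C, bond orders sum to 2 (valence 4) → 2 H
  atom 6: C, bond orders sum to 1 (valence 4) → 3 H
  atom 7: C, bond orders sum to 3 (valence 4) → 1 H
  atom 8: C, bond orders sum to 4 (valence 4) → 0 H
  atom 9: O, bond orders sum to 2 (valence 2) → 0 H
  atom 10: C, bond orders sum to 1 (valence 4) → 3 H
  atom 11: C, bond orders sum to 3 (valence 4) → 1 H
  atom 12: C, bond orders sum to 4 (valence 4) → 0 H
  atom 13: C, bond orders sum to 4 (valence 4) → 0 H
  atom 14: C, bond orders sum to 3 (valence 4) → 1 H
  atom 15: C, bond orders sum to 3 (valence 4) → 1 H
  atom 16: C, bond orders sum to 3 (valence 4) → 1 H
  atom 17: C, bond orders sum to 3 (valence 4) → 1 H
  atom 18: C, bond orders sum to 3 (valence 4) → 1 H
Totals → C:16, H:15, N:1, O:1.
In Hill order: C16H15NO.

C16H15NO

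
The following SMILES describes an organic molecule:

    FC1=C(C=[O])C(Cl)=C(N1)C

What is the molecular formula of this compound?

Walk through each heavy atom and fill implicit hydrogens from standard valence (C 4, N 3, O 2, S 2, halogen 1):
  atom 1: F (halogen, monovalent) → 0 H
  atom 2: C, bond orders sum to 4 (valence 4) → 0 H
  atom 3: C, bond orders sum to 4 (valence 4) → 0 H
  atom 4: C, bond orders sum to 3 (valence 4) → 1 H
  atom 5: O with explicit H count 0
  atom 6: C, bond orders sum to 4 (valence 4) → 0 H
  atom 7: Cl (halogen, monovalent) → 0 H
  atom 8: C, bond orders sum to 4 (valence 4) → 0 H
  atom 9: N, bond orders sum to 2 (valence 3) → 1 H
  atom 10: C, bond orders sum to 1 (valence 4) → 3 H
Totals → C:6, H:5, Cl:1, F:1, N:1, O:1.
In Hill order: C6H5ClFNO.

C6H5ClFNO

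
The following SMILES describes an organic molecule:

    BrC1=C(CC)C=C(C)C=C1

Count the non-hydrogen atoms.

10

Every atom symbol written in the SMILES (organic subset) is one heavy atom; implicit H are not written.
Heavy atoms by element → Br:1, C:9.
Total: 10.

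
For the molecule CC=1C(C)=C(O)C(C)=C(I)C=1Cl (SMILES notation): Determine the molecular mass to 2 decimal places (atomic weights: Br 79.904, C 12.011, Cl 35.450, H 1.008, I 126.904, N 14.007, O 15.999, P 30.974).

First, the molecular formula is C9H10ClIO (counting implicit H from valence).
  C: 9 × 12.011 = 108.099
  Cl: 1 × 35.450 = 35.450
  H: 10 × 1.008 = 10.080
  I: 1 × 126.904 = 126.904
  O: 1 × 15.999 = 15.999
Sum: 9×12.011 + 1×35.450 + 10×1.008 + 1×126.904 + 1×15.999 = 296.532 → 296.53 g/mol.

296.53 g/mol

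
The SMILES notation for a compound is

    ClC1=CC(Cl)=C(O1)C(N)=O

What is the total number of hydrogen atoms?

Walk through each heavy atom and fill implicit hydrogens from standard valence (C 4, N 3, O 2, S 2, halogen 1):
  atom 1: Cl (halogen, monovalent) → 0 H
  atom 2: C, bond orders sum to 4 (valence 4) → 0 H
  atom 3: C, bond orders sum to 3 (valence 4) → 1 H
  atom 4: C, bond orders sum to 4 (valence 4) → 0 H
  atom 5: Cl (halogen, monovalent) → 0 H
  atom 6: C, bond orders sum to 4 (valence 4) → 0 H
  atom 7: O, bond orders sum to 2 (valence 2) → 0 H
  atom 8: C, bond orders sum to 4 (valence 4) → 0 H
  atom 9: N, bond orders sum to 1 (valence 3) → 2 H
  atom 10: O, bond orders sum to 2 (valence 2) → 0 H
Total hydrogens: 3.

3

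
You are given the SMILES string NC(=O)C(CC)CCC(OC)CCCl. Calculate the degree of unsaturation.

1

Degree of unsaturation = (number of rings) + (number of π bonds).
Ring closures in the SMILES: 0.
π bonds: 1 double bond (each 1 DoU) → 1 DoU from unsaturation.
Total DoU = 0 + 1 = 1.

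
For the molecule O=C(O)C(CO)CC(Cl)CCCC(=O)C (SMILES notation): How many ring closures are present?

In SMILES, each pair of matching ring-closure digits denotes one ring-closing bond; the number of such bonds equals the number of independent rings.
Ring-closure bonds here: 0.

0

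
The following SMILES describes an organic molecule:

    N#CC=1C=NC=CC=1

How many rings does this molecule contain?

In SMILES, each pair of matching ring-closure digits denotes one ring-closing bond; the number of such bonds equals the number of independent rings.
Ring-closure bonds here: 1.

1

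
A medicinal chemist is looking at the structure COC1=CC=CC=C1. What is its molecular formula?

Walk through each heavy atom and fill implicit hydrogens from standard valence (C 4, N 3, O 2, S 2, halogen 1):
  atom 1: C, bond orders sum to 1 (valence 4) → 3 H
  atom 2: O, bond orders sum to 2 (valence 2) → 0 H
  atom 3: C, bond orders sum to 4 (valence 4) → 0 H
  atom 4: C, bond orders sum to 3 (valence 4) → 1 H
  atom 5: C, bond orders sum to 3 (valence 4) → 1 H
  atom 6: C, bond orders sum to 3 (valence 4) → 1 H
  atom 7: C, bond orders sum to 3 (valence 4) → 1 H
  atom 8: C, bond orders sum to 3 (valence 4) → 1 H
Totals → C:7, H:8, O:1.

C7H8O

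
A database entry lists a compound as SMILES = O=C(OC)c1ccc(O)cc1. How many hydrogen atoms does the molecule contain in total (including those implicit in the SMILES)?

8

Walk through each heavy atom and fill implicit hydrogens from standard valence (C 4, N 3, O 2, S 2, halogen 1); for lowercase aromatic atoms, an aromatic c carries 1 H when it has two neighbours and 0 H with three, and aromatic n carries 0 H:
  atom 1: O, bond orders sum to 2 (valence 2) → 0 H
  atom 2: C, bond orders sum to 4 (valence 4) → 0 H
  atom 3: O, bond orders sum to 2 (valence 2) → 0 H
  atom 4: C, bond orders sum to 1 (valence 4) → 3 H
  atom 5: aromatic c, 3 neighbours → 0 H
  atom 6: aromatic c, 2 neighbours → 1 H
  atom 7: aromatic c, 2 neighbours → 1 H
  atom 8: aromatic c, 3 neighbours → 0 H
  atom 9: O, bond orders sum to 1 (valence 2) → 1 H
  atom 10: aromatic c, 2 neighbours → 1 H
  atom 11: aromatic c, 2 neighbours → 1 H
Total hydrogens: 8.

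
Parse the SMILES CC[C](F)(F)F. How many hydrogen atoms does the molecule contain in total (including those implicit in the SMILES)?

5

Walk through each heavy atom and fill implicit hydrogens from standard valence (C 4, N 3, O 2, S 2, halogen 1):
  atom 1: C, bond orders sum to 1 (valence 4) → 3 H
  atom 2: C, bond orders sum to 2 (valence 4) → 2 H
  atom 3: C with explicit H count 0
  atom 4: F (halogen, monovalent) → 0 H
  atom 5: F (halogen, monovalent) → 0 H
  atom 6: F (halogen, monovalent) → 0 H
Total hydrogens: 5.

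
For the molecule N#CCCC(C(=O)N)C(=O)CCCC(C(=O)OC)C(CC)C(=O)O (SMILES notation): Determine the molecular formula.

C16H24N2O6

Walk through each heavy atom and fill implicit hydrogens from standard valence (C 4, N 3, O 2, S 2, halogen 1):
  atom 1: N, bond orders sum to 3 (valence 3) → 0 H
  atom 2: C, bond orders sum to 4 (valence 4) → 0 H
  atom 3: C, bond orders sum to 2 (valence 4) → 2 H
  atom 4: C, bond orders sum to 2 (valence 4) → 2 H
  atom 5: C, bond orders sum to 3 (valence 4) → 1 H
  atom 6: C, bond orders sum to 4 (valence 4) → 0 H
  atom 7: O, bond orders sum to 2 (valence 2) → 0 H
  atom 8: N, bond orders sum to 1 (valence 3) → 2 H
  atom 9: C, bond orders sum to 4 (valence 4) → 0 H
  atom 10: O, bond orders sum to 2 (valence 2) → 0 H
  atom 11: C, bond orders sum to 2 (valence 4) → 2 H
  atom 12: C, bond orders sum to 2 (valence 4) → 2 H
  atom 13: C, bond orders sum to 2 (valence 4) → 2 H
  atom 14: C, bond orders sum to 3 (valence 4) → 1 H
  atom 15: C, bond orders sum to 4 (valence 4) → 0 H
  atom 16: O, bond orders sum to 2 (valence 2) → 0 H
  atom 17: O, bond orders sum to 2 (valence 2) → 0 H
  atom 18: C, bond orders sum to 1 (valence 4) → 3 H
  atom 19: C, bond orders sum to 3 (valence 4) → 1 H
  atom 20: C, bond orders sum to 2 (valence 4) → 2 H
  atom 21: C, bond orders sum to 1 (valence 4) → 3 H
  atom 22: C, bond orders sum to 4 (valence 4) → 0 H
  atom 23: O, bond orders sum to 2 (valence 2) → 0 H
  atom 24: O, bond orders sum to 1 (valence 2) → 1 H
Totals → C:16, H:24, N:2, O:6.
In Hill order: C16H24N2O6.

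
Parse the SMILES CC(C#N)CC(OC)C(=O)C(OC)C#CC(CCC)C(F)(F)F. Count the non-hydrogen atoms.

23

Every atom symbol written in the SMILES (organic subset) is one heavy atom; implicit H are not written.
Heavy atoms by element → C:16, F:3, N:1, O:3.
Total: 23.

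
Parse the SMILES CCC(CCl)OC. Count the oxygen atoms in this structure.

1

Scan the SMILES for O atoms (remember two-letter symbols like Cl and Br are single atoms).
Oxygen count: 1.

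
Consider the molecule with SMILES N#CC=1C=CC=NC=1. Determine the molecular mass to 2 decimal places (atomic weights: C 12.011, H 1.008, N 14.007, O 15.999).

104.11 g/mol

First, the molecular formula is C6H4N2 (counting implicit H from valence).
  C: 6 × 12.011 = 72.066
  H: 4 × 1.008 = 4.032
  N: 2 × 14.007 = 28.014
Sum: 6×12.011 + 4×1.008 + 2×14.007 = 104.112 → 104.11 g/mol.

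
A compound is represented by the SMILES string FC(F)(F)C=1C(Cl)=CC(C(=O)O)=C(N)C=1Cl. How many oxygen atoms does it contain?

Scan the SMILES for O atoms (remember two-letter symbols like Cl and Br are single atoms).
Oxygen count: 2.

2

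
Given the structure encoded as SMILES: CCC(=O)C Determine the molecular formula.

Walk through each heavy atom and fill implicit hydrogens from standard valence (C 4, N 3, O 2, S 2, halogen 1):
  atom 1: C, bond orders sum to 1 (valence 4) → 3 H
  atom 2: C, bond orders sum to 2 (valence 4) → 2 H
  atom 3: C, bond orders sum to 4 (valence 4) → 0 H
  atom 4: O, bond orders sum to 2 (valence 2) → 0 H
  atom 5: C, bond orders sum to 1 (valence 4) → 3 H
Totals → C:4, H:8, O:1.

C4H8O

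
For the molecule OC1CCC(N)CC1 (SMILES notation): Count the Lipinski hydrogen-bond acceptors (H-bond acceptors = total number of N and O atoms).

2

N atoms: 1; O atoms: 1.
Lipinski HBA = 1 + 1 = 2.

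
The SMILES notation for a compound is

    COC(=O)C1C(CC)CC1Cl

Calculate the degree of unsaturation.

2

Degree of unsaturation = (number of rings) + (number of π bonds).
Ring closures in the SMILES: 1.
π bonds: 1 double bond (each 1 DoU) → 1 DoU from unsaturation.
Total DoU = 1 + 1 = 2.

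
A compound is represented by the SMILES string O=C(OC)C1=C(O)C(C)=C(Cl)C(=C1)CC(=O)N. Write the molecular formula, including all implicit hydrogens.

C11H12ClNO4

Walk through each heavy atom and fill implicit hydrogens from standard valence (C 4, N 3, O 2, S 2, halogen 1):
  atom 1: O, bond orders sum to 2 (valence 2) → 0 H
  atom 2: C, bond orders sum to 4 (valence 4) → 0 H
  atom 3: O, bond orders sum to 2 (valence 2) → 0 H
  atom 4: C, bond orders sum to 1 (valence 4) → 3 H
  atom 5: C, bond orders sum to 4 (valence 4) → 0 H
  atom 6: C, bond orders sum to 4 (valence 4) → 0 H
  atom 7: O, bond orders sum to 1 (valence 2) → 1 H
  atom 8: C, bond orders sum to 4 (valence 4) → 0 H
  atom 9: C, bond orders sum to 1 (valence 4) → 3 H
  atom 10: C, bond orders sum to 4 (valence 4) → 0 H
  atom 11: Cl (halogen, monovalent) → 0 H
  atom 12: C, bond orders sum to 4 (valence 4) → 0 H
  atom 13: C, bond orders sum to 3 (valence 4) → 1 H
  atom 14: C, bond orders sum to 2 (valence 4) → 2 H
  atom 15: C, bond orders sum to 4 (valence 4) → 0 H
  atom 16: O, bond orders sum to 2 (valence 2) → 0 H
  atom 17: N, bond orders sum to 1 (valence 3) → 2 H
Totals → C:11, H:12, Cl:1, N:1, O:4.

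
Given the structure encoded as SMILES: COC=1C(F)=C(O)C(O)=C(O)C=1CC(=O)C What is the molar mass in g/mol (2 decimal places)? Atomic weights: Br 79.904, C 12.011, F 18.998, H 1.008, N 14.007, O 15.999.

230.19 g/mol

First, the molecular formula is C10H11FO5 (counting implicit H from valence).
  C: 10 × 12.011 = 120.110
  F: 1 × 18.998 = 18.998
  H: 11 × 1.008 = 11.088
  O: 5 × 15.999 = 79.995
Sum: 10×12.011 + 1×18.998 + 11×1.008 + 5×15.999 = 230.191 → 230.19 g/mol.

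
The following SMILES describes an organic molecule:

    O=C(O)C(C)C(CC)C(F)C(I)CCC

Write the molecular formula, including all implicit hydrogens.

Walk through each heavy atom and fill implicit hydrogens from standard valence (C 4, N 3, O 2, S 2, halogen 1):
  atom 1: O, bond orders sum to 2 (valence 2) → 0 H
  atom 2: C, bond orders sum to 4 (valence 4) → 0 H
  atom 3: O, bond orders sum to 1 (valence 2) → 1 H
  atom 4: C, bond orders sum to 3 (valence 4) → 1 H
  atom 5: C, bond orders sum to 1 (valence 4) → 3 H
  atom 6: C, bond orders sum to 3 (valence 4) → 1 H
  atom 7: C, bond orders sum to 2 (valence 4) → 2 H
  atom 8: C, bond orders sum to 1 (valence 4) → 3 H
  atom 9: C, bond orders sum to 3 (valence 4) → 1 H
  atom 10: F (halogen, monovalent) → 0 H
  atom 11: C, bond orders sum to 3 (valence 4) → 1 H
  atom 12: I (halogen, monovalent) → 0 H
  atom 13: C, bond orders sum to 2 (valence 4) → 2 H
  atom 14: C, bond orders sum to 2 (valence 4) → 2 H
  atom 15: C, bond orders sum to 1 (valence 4) → 3 H
Totals → C:11, H:20, F:1, I:1, O:2.
In Hill order: C11H20FIO2.

C11H20FIO2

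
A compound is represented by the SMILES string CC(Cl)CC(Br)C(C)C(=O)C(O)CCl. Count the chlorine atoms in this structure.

Scan the SMILES for Cl atoms (remember two-letter symbols like Cl and Br are single atoms).
Chlorine count: 2.

2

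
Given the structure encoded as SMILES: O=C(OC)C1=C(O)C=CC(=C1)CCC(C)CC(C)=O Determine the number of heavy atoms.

Every atom symbol written in the SMILES (organic subset) is one heavy atom; implicit H are not written.
Heavy atoms by element → C:15, O:4.
Total: 19.

19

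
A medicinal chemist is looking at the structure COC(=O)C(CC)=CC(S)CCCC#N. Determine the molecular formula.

Walk through each heavy atom and fill implicit hydrogens from standard valence (C 4, N 3, O 2, S 2, halogen 1):
  atom 1: C, bond orders sum to 1 (valence 4) → 3 H
  atom 2: O, bond orders sum to 2 (valence 2) → 0 H
  atom 3: C, bond orders sum to 4 (valence 4) → 0 H
  atom 4: O, bond orders sum to 2 (valence 2) → 0 H
  atom 5: C, bond orders sum to 4 (valence 4) → 0 H
  atom 6: C, bond orders sum to 2 (valence 4) → 2 H
  atom 7: C, bond orders sum to 1 (valence 4) → 3 H
  atom 8: C, bond orders sum to 3 (valence 4) → 1 H
  atom 9: C, bond orders sum to 3 (valence 4) → 1 H
  atom 10: S, bond orders sum to 1 (valence 2) → 1 H
  atom 11: C, bond orders sum to 2 (valence 4) → 2 H
  atom 12: C, bond orders sum to 2 (valence 4) → 2 H
  atom 13: C, bond orders sum to 2 (valence 4) → 2 H
  atom 14: C, bond orders sum to 4 (valence 4) → 0 H
  atom 15: N, bond orders sum to 3 (valence 3) → 0 H
Totals → C:11, H:17, N:1, O:2, S:1.

C11H17NO2S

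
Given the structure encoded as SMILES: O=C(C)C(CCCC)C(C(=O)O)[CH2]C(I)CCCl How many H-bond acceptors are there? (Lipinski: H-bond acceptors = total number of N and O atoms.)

N atoms: 0; O atoms: 3.
Lipinski HBA = 0 + 3 = 3.

3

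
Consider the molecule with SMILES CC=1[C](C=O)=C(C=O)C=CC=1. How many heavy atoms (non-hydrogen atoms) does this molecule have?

Every atom symbol written in the SMILES (organic subset) is one heavy atom; implicit H are not written.
Heavy atoms by element → C:9, O:2.
Total: 11.

11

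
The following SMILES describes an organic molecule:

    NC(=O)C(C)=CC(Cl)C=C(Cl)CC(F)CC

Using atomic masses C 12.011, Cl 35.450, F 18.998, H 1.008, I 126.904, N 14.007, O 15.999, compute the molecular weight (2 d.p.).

268.15 g/mol

First, the molecular formula is C11H16Cl2FNO (counting implicit H from valence).
  C: 11 × 12.011 = 132.121
  Cl: 2 × 35.450 = 70.900
  F: 1 × 18.998 = 18.998
  H: 16 × 1.008 = 16.128
  N: 1 × 14.007 = 14.007
  O: 1 × 15.999 = 15.999
Sum: 11×12.011 + 2×35.450 + 1×18.998 + 16×1.008 + 1×14.007 + 1×15.999 = 268.153 → 268.15 g/mol.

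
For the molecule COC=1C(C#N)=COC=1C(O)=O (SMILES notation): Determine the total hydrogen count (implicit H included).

5

Walk through each heavy atom and fill implicit hydrogens from standard valence (C 4, N 3, O 2, S 2, halogen 1):
  atom 1: C, bond orders sum to 1 (valence 4) → 3 H
  atom 2: O, bond orders sum to 2 (valence 2) → 0 H
  atom 3: C, bond orders sum to 4 (valence 4) → 0 H
  atom 4: C, bond orders sum to 4 (valence 4) → 0 H
  atom 5: C, bond orders sum to 4 (valence 4) → 0 H
  atom 6: N, bond orders sum to 3 (valence 3) → 0 H
  atom 7: C, bond orders sum to 3 (valence 4) → 1 H
  atom 8: O, bond orders sum to 2 (valence 2) → 0 H
  atom 9: C, bond orders sum to 4 (valence 4) → 0 H
  atom 10: C, bond orders sum to 4 (valence 4) → 0 H
  atom 11: O, bond orders sum to 1 (valence 2) → 1 H
  atom 12: O, bond orders sum to 2 (valence 2) → 0 H
Total hydrogens: 5.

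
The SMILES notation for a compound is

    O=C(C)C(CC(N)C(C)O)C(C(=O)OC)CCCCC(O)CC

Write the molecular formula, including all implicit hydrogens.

C17H33NO5

Walk through each heavy atom and fill implicit hydrogens from standard valence (C 4, N 3, O 2, S 2, halogen 1):
  atom 1: O, bond orders sum to 2 (valence 2) → 0 H
  atom 2: C, bond orders sum to 4 (valence 4) → 0 H
  atom 3: C, bond orders sum to 1 (valence 4) → 3 H
  atom 4: C, bond orders sum to 3 (valence 4) → 1 H
  atom 5: C, bond orders sum to 2 (valence 4) → 2 H
  atom 6: C, bond orders sum to 3 (valence 4) → 1 H
  atom 7: N, bond orders sum to 1 (valence 3) → 2 H
  atom 8: C, bond orders sum to 3 (valence 4) → 1 H
  atom 9: C, bond orders sum to 1 (valence 4) → 3 H
  atom 10: O, bond orders sum to 1 (valence 2) → 1 H
  atom 11: C, bond orders sum to 3 (valence 4) → 1 H
  atom 12: C, bond orders sum to 4 (valence 4) → 0 H
  atom 13: O, bond orders sum to 2 (valence 2) → 0 H
  atom 14: O, bond orders sum to 2 (valence 2) → 0 H
  atom 15: C, bond orders sum to 1 (valence 4) → 3 H
  atom 16: C, bond orders sum to 2 (valence 4) → 2 H
  atom 17: C, bond orders sum to 2 (valence 4) → 2 H
  atom 18: C, bond orders sum to 2 (valence 4) → 2 H
  atom 19: C, bond orders sum to 2 (valence 4) → 2 H
  atom 20: C, bond orders sum to 3 (valence 4) → 1 H
  atom 21: O, bond orders sum to 1 (valence 2) → 1 H
  atom 22: C, bond orders sum to 2 (valence 4) → 2 H
  atom 23: C, bond orders sum to 1 (valence 4) → 3 H
Totals → C:17, H:33, N:1, O:5.
In Hill order: C17H33NO5.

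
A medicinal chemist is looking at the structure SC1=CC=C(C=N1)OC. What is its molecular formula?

Walk through each heavy atom and fill implicit hydrogens from standard valence (C 4, N 3, O 2, S 2, halogen 1):
  atom 1: S, bond orders sum to 1 (valence 2) → 1 H
  atom 2: C, bond orders sum to 4 (valence 4) → 0 H
  atom 3: C, bond orders sum to 3 (valence 4) → 1 H
  atom 4: C, bond orders sum to 3 (valence 4) → 1 H
  atom 5: C, bond orders sum to 4 (valence 4) → 0 H
  atom 6: C, bond orders sum to 3 (valence 4) → 1 H
  atom 7: N, bond orders sum to 3 (valence 3) → 0 H
  atom 8: O, bond orders sum to 2 (valence 2) → 0 H
  atom 9: C, bond orders sum to 1 (valence 4) → 3 H
Totals → C:6, H:7, N:1, O:1, S:1.
In Hill order: C6H7NOS.

C6H7NOS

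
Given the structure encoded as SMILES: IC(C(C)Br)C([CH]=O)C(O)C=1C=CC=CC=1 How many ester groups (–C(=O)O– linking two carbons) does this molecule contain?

0

Scan the SMILES for the ester motif — none present.
Groups that are present: 1 aldehyde, 1 hydroxyl.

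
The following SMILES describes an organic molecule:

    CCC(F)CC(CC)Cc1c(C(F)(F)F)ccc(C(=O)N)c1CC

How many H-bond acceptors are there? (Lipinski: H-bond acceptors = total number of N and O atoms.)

N atoms: 1; O atoms: 1.
Lipinski HBA = 1 + 1 = 2.

2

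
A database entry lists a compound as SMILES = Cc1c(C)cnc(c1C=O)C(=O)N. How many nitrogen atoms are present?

2

Scan the SMILES for N atoms (remember two-letter symbols like Cl and Br are single atoms).
Nitrogen count: 2.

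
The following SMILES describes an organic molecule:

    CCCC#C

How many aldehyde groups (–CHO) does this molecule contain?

Scan the SMILES for the aldehyde motif — none present.
Groups that are present: 1 alkyne.

0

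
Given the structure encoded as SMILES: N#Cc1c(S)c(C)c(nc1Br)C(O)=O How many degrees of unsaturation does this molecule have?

7

Molecular formula: C8H5BrN2O2S.
DoU = (2C + 2 + N − H − X) / 2, where X is the halogen count and O/S are ignored.
    = (2·8 + 2 + 2 − 5 − 1) / 2 = 14 / 2 = 7.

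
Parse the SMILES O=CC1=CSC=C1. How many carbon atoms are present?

5

Count every carbon token in the SMILES (each C, including those in ring-closure positions and inside branches).
Carbon count: 5.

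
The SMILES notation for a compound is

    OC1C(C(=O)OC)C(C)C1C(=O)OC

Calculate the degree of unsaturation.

3

Molecular formula: C9H14O5.
DoU = (2C + 2 + N − H − X) / 2, where X is the halogen count and O/S are ignored.
    = (2·9 + 2 + 0 − 14 − 0) / 2 = 6 / 2 = 3.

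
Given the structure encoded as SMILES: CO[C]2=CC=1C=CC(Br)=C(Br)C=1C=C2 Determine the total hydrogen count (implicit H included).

8

Walk through each heavy atom and fill implicit hydrogens from standard valence (C 4, N 3, O 2, S 2, halogen 1):
  atom 1: C, bond orders sum to 1 (valence 4) → 3 H
  atom 2: O, bond orders sum to 2 (valence 2) → 0 H
  atom 3: C with explicit H count 0
  atom 4: C, bond orders sum to 3 (valence 4) → 1 H
  atom 5: C, bond orders sum to 4 (valence 4) → 0 H
  atom 6: C, bond orders sum to 3 (valence 4) → 1 H
  atom 7: C, bond orders sum to 3 (valence 4) → 1 H
  atom 8: C, bond orders sum to 4 (valence 4) → 0 H
  atom 9: Br (halogen, monovalent) → 0 H
  atom 10: C, bond orders sum to 4 (valence 4) → 0 H
  atom 11: Br (halogen, monovalent) → 0 H
  atom 12: C, bond orders sum to 4 (valence 4) → 0 H
  atom 13: C, bond orders sum to 3 (valence 4) → 1 H
  atom 14: C, bond orders sum to 3 (valence 4) → 1 H
Total hydrogens: 8.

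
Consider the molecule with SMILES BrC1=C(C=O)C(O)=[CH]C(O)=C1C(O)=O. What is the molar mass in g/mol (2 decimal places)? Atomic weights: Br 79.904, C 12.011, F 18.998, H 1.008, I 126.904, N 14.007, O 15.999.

261.03 g/mol

First, the molecular formula is C8H5BrO5 (counting implicit H from valence).
  Br: 1 × 79.904 = 79.904
  C: 8 × 12.011 = 96.088
  H: 5 × 1.008 = 5.040
  O: 5 × 15.999 = 79.995
Sum: 1×79.904 + 8×12.011 + 5×1.008 + 5×15.999 = 261.027 → 261.03 g/mol.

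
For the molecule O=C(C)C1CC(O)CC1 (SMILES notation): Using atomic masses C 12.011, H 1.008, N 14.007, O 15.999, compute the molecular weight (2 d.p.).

First, the molecular formula is C7H12O2 (counting implicit H from valence).
  C: 7 × 12.011 = 84.077
  H: 12 × 1.008 = 12.096
  O: 2 × 15.999 = 31.998
Sum: 7×12.011 + 12×1.008 + 2×15.999 = 128.171 → 128.17 g/mol.

128.17 g/mol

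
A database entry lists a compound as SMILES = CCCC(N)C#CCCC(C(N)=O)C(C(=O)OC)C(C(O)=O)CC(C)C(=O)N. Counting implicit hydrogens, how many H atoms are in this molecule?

Walk through each heavy atom and fill implicit hydrogens from standard valence (C 4, N 3, O 2, S 2, halogen 1):
  atom 1: C, bond orders sum to 1 (valence 4) → 3 H
  atom 2: C, bond orders sum to 2 (valence 4) → 2 H
  atom 3: C, bond orders sum to 2 (valence 4) → 2 H
  atom 4: C, bond orders sum to 3 (valence 4) → 1 H
  atom 5: N, bond orders sum to 1 (valence 3) → 2 H
  atom 6: C, bond orders sum to 4 (valence 4) → 0 H
  atom 7: C, bond orders sum to 4 (valence 4) → 0 H
  atom 8: C, bond orders sum to 2 (valence 4) → 2 H
  atom 9: C, bond orders sum to 2 (valence 4) → 2 H
  atom 10: C, bond orders sum to 3 (valence 4) → 1 H
  atom 11: C, bond orders sum to 4 (valence 4) → 0 H
  atom 12: N, bond orders sum to 1 (valence 3) → 2 H
  atom 13: O, bond orders sum to 2 (valence 2) → 0 H
  atom 14: C, bond orders sum to 3 (valence 4) → 1 H
  atom 15: C, bond orders sum to 4 (valence 4) → 0 H
  atom 16: O, bond orders sum to 2 (valence 2) → 0 H
  atom 17: O, bond orders sum to 2 (valence 2) → 0 H
  atom 18: C, bond orders sum to 1 (valence 4) → 3 H
  atom 19: C, bond orders sum to 3 (valence 4) → 1 H
  atom 20: C, bond orders sum to 4 (valence 4) → 0 H
  atom 21: O, bond orders sum to 1 (valence 2) → 1 H
  atom 22: O, bond orders sum to 2 (valence 2) → 0 H
  atom 23: C, bond orders sum to 2 (valence 4) → 2 H
  atom 24: C, bond orders sum to 3 (valence 4) → 1 H
  atom 25: C, bond orders sum to 1 (valence 4) → 3 H
  atom 26: C, bond orders sum to 4 (valence 4) → 0 H
  atom 27: O, bond orders sum to 2 (valence 2) → 0 H
  atom 28: N, bond orders sum to 1 (valence 3) → 2 H
Total hydrogens: 31.

31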